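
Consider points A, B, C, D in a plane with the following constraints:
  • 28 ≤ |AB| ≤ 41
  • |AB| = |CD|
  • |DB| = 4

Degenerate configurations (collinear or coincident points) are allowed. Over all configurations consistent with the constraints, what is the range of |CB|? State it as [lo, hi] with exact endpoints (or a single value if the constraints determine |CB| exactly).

|AB| ∈ [28, 41]
|BD| ∈ {4}
|CD| ∈ [28, 41]
|AD| ∈ [24, 45]
|BC| ∈ [24, 45]
|AC| ∈ [0, 86]

|CB| ∈ [24, 45]  (≈ [24.0000, 45.0000])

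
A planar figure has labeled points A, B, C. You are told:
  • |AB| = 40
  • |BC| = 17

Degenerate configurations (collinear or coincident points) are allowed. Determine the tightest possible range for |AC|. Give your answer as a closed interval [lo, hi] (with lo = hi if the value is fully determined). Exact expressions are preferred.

|AB| ∈ {40}
|BC| ∈ {17}
|AC| ∈ [23, 57]

|AC| ∈ [23, 57]  (≈ [23.0000, 57.0000])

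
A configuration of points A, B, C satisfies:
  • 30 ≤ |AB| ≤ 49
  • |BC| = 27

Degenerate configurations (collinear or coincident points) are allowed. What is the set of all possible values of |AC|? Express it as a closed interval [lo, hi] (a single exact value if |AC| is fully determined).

|AC| ∈ [3, 76]  (≈ [3.0000, 76.0000])

|AB| ∈ [30, 49]
|BC| ∈ {27}
|AC| ∈ [3, 76]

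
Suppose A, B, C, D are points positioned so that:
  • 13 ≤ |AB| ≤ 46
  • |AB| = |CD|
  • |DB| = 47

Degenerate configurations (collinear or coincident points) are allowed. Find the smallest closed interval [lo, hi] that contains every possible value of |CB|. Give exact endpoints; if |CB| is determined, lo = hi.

|AB| ∈ [13, 46]
|BD| ∈ {47}
|CD| ∈ [13, 46]
|AD| ∈ [1, 93]
|BC| ∈ [1, 93]
|AC| ∈ [0, 139]

|CB| ∈ [1, 93]  (≈ [1.0000, 93.0000])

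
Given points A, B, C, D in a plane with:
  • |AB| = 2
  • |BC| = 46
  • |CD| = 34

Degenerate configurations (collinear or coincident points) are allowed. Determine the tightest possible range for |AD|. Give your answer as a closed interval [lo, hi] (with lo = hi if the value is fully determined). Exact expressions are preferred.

|AB| ∈ {2}
|BC| ∈ {46}
|CD| ∈ {34}
|AC| ∈ [44, 48]
|BD| ∈ [12, 80]
|AD| ∈ [10, 82]

|AD| ∈ [10, 82]  (≈ [10.0000, 82.0000])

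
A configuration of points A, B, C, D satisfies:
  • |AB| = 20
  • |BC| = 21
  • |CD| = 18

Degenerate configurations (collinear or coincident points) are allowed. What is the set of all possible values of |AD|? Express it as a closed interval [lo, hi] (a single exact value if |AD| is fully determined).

|AB| ∈ {20}
|BC| ∈ {21}
|CD| ∈ {18}
|AC| ∈ [1, 41]
|BD| ∈ [3, 39]
|AD| ∈ [0, 59]

|AD| ∈ [0, 59]  (≈ [0.0000, 59.0000])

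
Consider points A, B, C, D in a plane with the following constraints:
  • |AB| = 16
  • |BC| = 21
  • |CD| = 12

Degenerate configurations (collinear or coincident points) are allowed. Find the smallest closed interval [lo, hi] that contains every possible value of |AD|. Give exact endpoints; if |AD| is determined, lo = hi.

|AD| ∈ [0, 49]  (≈ [0.0000, 49.0000])

|AB| ∈ {16}
|BC| ∈ {21}
|CD| ∈ {12}
|AC| ∈ [5, 37]
|BD| ∈ [9, 33]
|AD| ∈ [0, 49]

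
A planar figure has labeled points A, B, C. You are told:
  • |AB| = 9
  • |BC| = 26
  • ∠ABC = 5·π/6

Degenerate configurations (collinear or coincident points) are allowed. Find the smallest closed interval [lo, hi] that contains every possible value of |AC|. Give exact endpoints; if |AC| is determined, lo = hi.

|AB| ∈ {9}
|BC| ∈ {26}
|AC| ∈ {√(234·√(3) + 757)}

|AC| = √(234·√(3) + 757)  (≈ 34.0925)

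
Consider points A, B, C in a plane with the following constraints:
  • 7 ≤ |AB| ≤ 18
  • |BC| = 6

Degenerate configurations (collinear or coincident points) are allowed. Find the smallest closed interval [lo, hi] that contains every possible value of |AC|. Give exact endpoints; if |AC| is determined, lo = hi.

|AB| ∈ [7, 18]
|BC| ∈ {6}
|AC| ∈ [1, 24]

|AC| ∈ [1, 24]  (≈ [1.0000, 24.0000])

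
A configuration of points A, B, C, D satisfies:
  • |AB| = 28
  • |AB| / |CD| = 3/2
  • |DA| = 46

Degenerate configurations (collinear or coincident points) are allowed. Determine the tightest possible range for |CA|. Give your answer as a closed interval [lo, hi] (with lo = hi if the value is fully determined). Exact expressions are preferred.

|AB| ∈ {28}
|AD| ∈ {46}
|CD| ∈ {56/3}
|BD| ∈ [18, 74]
|AC| ∈ [82/3, 194/3]
|BC| ∈ [0, 278/3]

|CA| ∈ [82/3, 194/3]  (≈ [27.3333, 64.6667])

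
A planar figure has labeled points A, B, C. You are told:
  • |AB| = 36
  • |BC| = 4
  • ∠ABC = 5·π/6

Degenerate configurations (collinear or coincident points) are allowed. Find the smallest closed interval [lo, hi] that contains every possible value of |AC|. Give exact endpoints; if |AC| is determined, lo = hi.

|AB| ∈ {36}
|BC| ∈ {4}
|AC| ∈ {4·√(9·√(3) + 82)}

|AC| = 4·√(9·√(3) + 82)  (≈ 39.5147)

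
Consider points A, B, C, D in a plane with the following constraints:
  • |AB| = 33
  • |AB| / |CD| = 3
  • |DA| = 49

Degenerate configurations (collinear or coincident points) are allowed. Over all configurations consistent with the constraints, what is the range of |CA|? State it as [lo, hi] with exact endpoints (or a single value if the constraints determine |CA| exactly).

|CA| ∈ [38, 60]  (≈ [38.0000, 60.0000])

|AB| ∈ {33}
|AD| ∈ {49}
|CD| ∈ {11}
|BD| ∈ [16, 82]
|AC| ∈ [38, 60]
|BC| ∈ [5, 93]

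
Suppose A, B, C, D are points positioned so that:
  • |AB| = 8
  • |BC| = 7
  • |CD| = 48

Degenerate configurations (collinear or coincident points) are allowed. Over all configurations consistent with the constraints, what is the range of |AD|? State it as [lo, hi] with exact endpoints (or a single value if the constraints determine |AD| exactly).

|AB| ∈ {8}
|BC| ∈ {7}
|CD| ∈ {48}
|AC| ∈ [1, 15]
|BD| ∈ [41, 55]
|AD| ∈ [33, 63]

|AD| ∈ [33, 63]  (≈ [33.0000, 63.0000])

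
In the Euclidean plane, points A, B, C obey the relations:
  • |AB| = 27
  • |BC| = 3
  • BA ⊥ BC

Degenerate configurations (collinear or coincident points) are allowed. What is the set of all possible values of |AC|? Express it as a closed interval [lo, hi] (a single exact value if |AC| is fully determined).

|AB| ∈ {27}
|BC| ∈ {3}
|AC| ∈ {3·√(82)}

|AC| = 3·√(82)  (≈ 27.1662)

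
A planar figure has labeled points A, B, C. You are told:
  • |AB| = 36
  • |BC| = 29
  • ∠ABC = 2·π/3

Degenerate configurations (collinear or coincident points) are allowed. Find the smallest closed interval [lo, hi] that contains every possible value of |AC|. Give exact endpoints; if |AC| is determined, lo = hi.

|AC| = √(3181)  (≈ 56.4004)

|AB| ∈ {36}
|BC| ∈ {29}
|AC| ∈ {√(3181)}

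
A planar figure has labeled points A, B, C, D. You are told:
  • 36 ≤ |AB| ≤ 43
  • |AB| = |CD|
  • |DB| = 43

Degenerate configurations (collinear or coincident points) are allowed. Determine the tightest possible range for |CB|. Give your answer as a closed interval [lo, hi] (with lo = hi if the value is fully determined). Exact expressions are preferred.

|CB| ∈ [0, 86]  (≈ [0.0000, 86.0000])

|AB| ∈ [36, 43]
|BD| ∈ {43}
|CD| ∈ [36, 43]
|AD| ∈ [0, 86]
|BC| ∈ [0, 86]
|AC| ∈ [0, 129]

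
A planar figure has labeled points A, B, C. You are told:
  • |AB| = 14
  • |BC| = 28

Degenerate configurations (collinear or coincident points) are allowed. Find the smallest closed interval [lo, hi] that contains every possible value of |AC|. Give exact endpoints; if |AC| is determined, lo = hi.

|AB| ∈ {14}
|BC| ∈ {28}
|AC| ∈ [14, 42]

|AC| ∈ [14, 42]  (≈ [14.0000, 42.0000])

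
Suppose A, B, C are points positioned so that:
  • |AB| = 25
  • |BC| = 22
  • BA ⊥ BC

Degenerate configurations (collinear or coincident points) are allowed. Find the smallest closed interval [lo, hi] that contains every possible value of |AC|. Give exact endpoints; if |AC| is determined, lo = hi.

|AC| = √(1109)  (≈ 33.3017)

|AB| ∈ {25}
|BC| ∈ {22}
|AC| ∈ {√(1109)}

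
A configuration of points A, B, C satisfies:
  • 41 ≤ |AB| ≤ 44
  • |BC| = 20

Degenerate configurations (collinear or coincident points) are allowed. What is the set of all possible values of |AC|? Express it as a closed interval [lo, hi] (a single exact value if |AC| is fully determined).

|AB| ∈ [41, 44]
|BC| ∈ {20}
|AC| ∈ [21, 64]

|AC| ∈ [21, 64]  (≈ [21.0000, 64.0000])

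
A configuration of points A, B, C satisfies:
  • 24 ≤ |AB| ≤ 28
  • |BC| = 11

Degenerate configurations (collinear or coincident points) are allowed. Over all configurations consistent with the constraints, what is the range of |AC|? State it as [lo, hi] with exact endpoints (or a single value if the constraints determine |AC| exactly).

|AB| ∈ [24, 28]
|BC| ∈ {11}
|AC| ∈ [13, 39]

|AC| ∈ [13, 39]  (≈ [13.0000, 39.0000])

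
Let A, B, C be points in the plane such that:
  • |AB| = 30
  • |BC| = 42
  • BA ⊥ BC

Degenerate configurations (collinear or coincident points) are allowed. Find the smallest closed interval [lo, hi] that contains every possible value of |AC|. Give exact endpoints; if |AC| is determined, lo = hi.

|AC| = 6·√(74)  (≈ 51.6140)

|AB| ∈ {30}
|BC| ∈ {42}
|AC| ∈ {6·√(74)}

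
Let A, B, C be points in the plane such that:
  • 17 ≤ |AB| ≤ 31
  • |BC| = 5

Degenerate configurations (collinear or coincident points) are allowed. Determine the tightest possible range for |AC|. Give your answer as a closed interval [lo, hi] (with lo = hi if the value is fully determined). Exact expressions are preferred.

|AC| ∈ [12, 36]  (≈ [12.0000, 36.0000])

|AB| ∈ [17, 31]
|BC| ∈ {5}
|AC| ∈ [12, 36]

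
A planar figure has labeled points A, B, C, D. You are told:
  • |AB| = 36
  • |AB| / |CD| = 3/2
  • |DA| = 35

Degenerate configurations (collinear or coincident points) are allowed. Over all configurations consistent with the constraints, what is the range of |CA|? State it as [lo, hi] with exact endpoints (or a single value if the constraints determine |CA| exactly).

|AB| ∈ {36}
|AD| ∈ {35}
|CD| ∈ {24}
|BD| ∈ [1, 71]
|AC| ∈ [11, 59]
|BC| ∈ [0, 95]

|CA| ∈ [11, 59]  (≈ [11.0000, 59.0000])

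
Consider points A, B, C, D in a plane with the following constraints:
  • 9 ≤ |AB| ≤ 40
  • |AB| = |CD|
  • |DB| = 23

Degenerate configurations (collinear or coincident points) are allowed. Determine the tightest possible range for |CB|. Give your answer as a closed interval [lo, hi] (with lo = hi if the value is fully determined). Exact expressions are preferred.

|AB| ∈ [9, 40]
|BD| ∈ {23}
|CD| ∈ [9, 40]
|AD| ∈ [0, 63]
|BC| ∈ [0, 63]
|AC| ∈ [0, 103]

|CB| ∈ [0, 63]  (≈ [0.0000, 63.0000])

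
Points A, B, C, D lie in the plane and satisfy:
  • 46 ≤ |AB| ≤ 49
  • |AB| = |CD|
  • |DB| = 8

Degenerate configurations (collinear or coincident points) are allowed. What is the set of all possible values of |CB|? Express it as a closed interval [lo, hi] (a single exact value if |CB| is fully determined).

|AB| ∈ [46, 49]
|BD| ∈ {8}
|CD| ∈ [46, 49]
|AD| ∈ [38, 57]
|BC| ∈ [38, 57]
|AC| ∈ [0, 106]

|CB| ∈ [38, 57]  (≈ [38.0000, 57.0000])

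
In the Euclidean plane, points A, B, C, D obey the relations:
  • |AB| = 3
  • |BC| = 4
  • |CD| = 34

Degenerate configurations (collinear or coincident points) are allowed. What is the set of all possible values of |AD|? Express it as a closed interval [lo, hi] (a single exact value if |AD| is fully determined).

|AD| ∈ [27, 41]  (≈ [27.0000, 41.0000])

|AB| ∈ {3}
|BC| ∈ {4}
|CD| ∈ {34}
|AC| ∈ [1, 7]
|BD| ∈ [30, 38]
|AD| ∈ [27, 41]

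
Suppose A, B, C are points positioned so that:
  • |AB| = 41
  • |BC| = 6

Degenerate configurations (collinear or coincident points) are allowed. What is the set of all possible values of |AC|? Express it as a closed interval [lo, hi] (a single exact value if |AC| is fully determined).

|AC| ∈ [35, 47]  (≈ [35.0000, 47.0000])

|AB| ∈ {41}
|BC| ∈ {6}
|AC| ∈ [35, 47]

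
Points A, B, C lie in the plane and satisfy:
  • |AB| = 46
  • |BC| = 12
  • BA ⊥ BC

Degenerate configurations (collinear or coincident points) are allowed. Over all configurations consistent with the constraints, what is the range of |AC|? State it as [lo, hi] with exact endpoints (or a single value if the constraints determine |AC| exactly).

|AB| ∈ {46}
|BC| ∈ {12}
|AC| ∈ {2·√(565)}

|AC| = 2·√(565)  (≈ 47.5395)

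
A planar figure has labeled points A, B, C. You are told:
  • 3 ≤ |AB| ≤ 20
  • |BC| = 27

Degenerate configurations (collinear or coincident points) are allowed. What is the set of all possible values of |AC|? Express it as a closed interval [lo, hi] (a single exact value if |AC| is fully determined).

|AB| ∈ [3, 20]
|BC| ∈ {27}
|AC| ∈ [7, 47]

|AC| ∈ [7, 47]  (≈ [7.0000, 47.0000])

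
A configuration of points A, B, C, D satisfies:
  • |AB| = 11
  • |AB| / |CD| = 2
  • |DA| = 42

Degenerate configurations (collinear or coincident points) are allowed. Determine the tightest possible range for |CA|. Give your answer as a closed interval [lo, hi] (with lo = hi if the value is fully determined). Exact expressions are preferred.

|AB| ∈ {11}
|AD| ∈ {42}
|CD| ∈ {11/2}
|BD| ∈ [31, 53]
|AC| ∈ [73/2, 95/2]
|BC| ∈ [51/2, 117/2]

|CA| ∈ [73/2, 95/2]  (≈ [36.5000, 47.5000])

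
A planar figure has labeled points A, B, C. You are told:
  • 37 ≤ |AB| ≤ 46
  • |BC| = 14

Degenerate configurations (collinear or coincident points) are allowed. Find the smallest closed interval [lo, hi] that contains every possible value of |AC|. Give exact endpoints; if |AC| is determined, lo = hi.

|AB| ∈ [37, 46]
|BC| ∈ {14}
|AC| ∈ [23, 60]

|AC| ∈ [23, 60]  (≈ [23.0000, 60.0000])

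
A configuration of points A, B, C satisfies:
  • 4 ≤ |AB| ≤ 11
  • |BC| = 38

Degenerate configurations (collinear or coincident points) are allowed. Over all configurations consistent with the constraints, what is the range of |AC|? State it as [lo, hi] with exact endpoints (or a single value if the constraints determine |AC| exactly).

|AC| ∈ [27, 49]  (≈ [27.0000, 49.0000])

|AB| ∈ [4, 11]
|BC| ∈ {38}
|AC| ∈ [27, 49]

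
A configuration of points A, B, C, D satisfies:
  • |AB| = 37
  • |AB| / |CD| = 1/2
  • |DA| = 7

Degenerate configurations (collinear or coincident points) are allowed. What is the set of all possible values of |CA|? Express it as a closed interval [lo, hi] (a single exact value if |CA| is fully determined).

|AB| ∈ {37}
|AD| ∈ {7}
|CD| ∈ {74}
|BD| ∈ [30, 44]
|AC| ∈ [67, 81]
|BC| ∈ [30, 118]

|CA| ∈ [67, 81]  (≈ [67.0000, 81.0000])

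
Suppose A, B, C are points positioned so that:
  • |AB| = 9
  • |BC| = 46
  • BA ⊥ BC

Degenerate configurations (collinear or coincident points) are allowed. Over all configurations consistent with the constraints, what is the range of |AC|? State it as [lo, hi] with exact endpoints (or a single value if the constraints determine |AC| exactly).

|AC| = 13·√(13)  (≈ 46.8722)

|AB| ∈ {9}
|BC| ∈ {46}
|AC| ∈ {13·√(13)}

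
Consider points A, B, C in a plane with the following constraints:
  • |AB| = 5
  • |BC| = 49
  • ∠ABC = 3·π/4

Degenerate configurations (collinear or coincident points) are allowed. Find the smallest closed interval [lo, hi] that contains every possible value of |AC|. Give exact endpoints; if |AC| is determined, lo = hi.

|AB| ∈ {5}
|BC| ∈ {49}
|AC| ∈ {√(245·√(2) + 2426)}

|AC| = √(245·√(2) + 2426)  (≈ 52.6544)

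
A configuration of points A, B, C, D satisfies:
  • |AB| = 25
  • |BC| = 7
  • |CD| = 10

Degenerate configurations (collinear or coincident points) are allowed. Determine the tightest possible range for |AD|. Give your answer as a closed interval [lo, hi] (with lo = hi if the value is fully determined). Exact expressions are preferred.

|AD| ∈ [8, 42]  (≈ [8.0000, 42.0000])

|AB| ∈ {25}
|BC| ∈ {7}
|CD| ∈ {10}
|AC| ∈ [18, 32]
|BD| ∈ [3, 17]
|AD| ∈ [8, 42]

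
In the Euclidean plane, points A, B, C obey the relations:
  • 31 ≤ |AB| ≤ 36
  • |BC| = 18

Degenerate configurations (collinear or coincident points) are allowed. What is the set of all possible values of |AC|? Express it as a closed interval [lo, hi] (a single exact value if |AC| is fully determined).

|AC| ∈ [13, 54]  (≈ [13.0000, 54.0000])

|AB| ∈ [31, 36]
|BC| ∈ {18}
|AC| ∈ [13, 54]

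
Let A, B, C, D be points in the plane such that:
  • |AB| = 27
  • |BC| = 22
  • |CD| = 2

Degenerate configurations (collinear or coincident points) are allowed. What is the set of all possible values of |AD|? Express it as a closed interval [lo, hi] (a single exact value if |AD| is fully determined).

|AB| ∈ {27}
|BC| ∈ {22}
|CD| ∈ {2}
|AC| ∈ [5, 49]
|BD| ∈ [20, 24]
|AD| ∈ [3, 51]

|AD| ∈ [3, 51]  (≈ [3.0000, 51.0000])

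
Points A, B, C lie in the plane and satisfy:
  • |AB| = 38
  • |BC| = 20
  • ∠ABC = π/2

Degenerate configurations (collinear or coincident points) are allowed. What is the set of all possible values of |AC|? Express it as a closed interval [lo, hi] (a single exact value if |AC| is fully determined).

|AB| ∈ {38}
|BC| ∈ {20}
|AC| ∈ {2·√(461)}

|AC| = 2·√(461)  (≈ 42.9418)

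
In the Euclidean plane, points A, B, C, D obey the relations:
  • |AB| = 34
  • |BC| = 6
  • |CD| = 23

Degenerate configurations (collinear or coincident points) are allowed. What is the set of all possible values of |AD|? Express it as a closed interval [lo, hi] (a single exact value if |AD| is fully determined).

|AD| ∈ [5, 63]  (≈ [5.0000, 63.0000])

|AB| ∈ {34}
|BC| ∈ {6}
|CD| ∈ {23}
|AC| ∈ [28, 40]
|BD| ∈ [17, 29]
|AD| ∈ [5, 63]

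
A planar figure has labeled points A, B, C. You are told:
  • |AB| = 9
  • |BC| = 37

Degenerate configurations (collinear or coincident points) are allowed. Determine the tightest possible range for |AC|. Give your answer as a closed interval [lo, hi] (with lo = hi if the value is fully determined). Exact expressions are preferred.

|AB| ∈ {9}
|BC| ∈ {37}
|AC| ∈ [28, 46]

|AC| ∈ [28, 46]  (≈ [28.0000, 46.0000])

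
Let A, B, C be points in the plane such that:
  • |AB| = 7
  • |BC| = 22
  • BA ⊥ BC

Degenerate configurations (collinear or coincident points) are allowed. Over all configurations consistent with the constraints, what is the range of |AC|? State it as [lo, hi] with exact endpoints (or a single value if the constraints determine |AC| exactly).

|AB| ∈ {7}
|BC| ∈ {22}
|AC| ∈ {√(533)}

|AC| = √(533)  (≈ 23.0868)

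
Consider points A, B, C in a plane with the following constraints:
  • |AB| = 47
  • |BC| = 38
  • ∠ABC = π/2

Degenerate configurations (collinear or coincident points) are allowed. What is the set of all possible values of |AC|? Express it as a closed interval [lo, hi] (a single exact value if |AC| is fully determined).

|AC| = √(3653)  (≈ 60.4401)

|AB| ∈ {47}
|BC| ∈ {38}
|AC| ∈ {√(3653)}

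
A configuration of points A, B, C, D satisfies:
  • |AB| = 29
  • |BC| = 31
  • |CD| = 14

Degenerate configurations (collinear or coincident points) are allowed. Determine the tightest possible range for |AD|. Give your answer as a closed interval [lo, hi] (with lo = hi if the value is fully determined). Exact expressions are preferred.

|AB| ∈ {29}
|BC| ∈ {31}
|CD| ∈ {14}
|AC| ∈ [2, 60]
|BD| ∈ [17, 45]
|AD| ∈ [0, 74]

|AD| ∈ [0, 74]  (≈ [0.0000, 74.0000])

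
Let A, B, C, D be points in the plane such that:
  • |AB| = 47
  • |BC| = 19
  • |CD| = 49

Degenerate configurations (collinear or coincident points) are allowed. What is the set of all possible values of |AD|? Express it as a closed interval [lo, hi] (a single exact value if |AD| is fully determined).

|AD| ∈ [0, 115]  (≈ [0.0000, 115.0000])

|AB| ∈ {47}
|BC| ∈ {19}
|CD| ∈ {49}
|AC| ∈ [28, 66]
|BD| ∈ [30, 68]
|AD| ∈ [0, 115]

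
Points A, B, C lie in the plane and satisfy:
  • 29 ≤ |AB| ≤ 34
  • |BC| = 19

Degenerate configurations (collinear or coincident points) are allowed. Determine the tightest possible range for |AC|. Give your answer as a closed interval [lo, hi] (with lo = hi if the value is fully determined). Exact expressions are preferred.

|AB| ∈ [29, 34]
|BC| ∈ {19}
|AC| ∈ [10, 53]

|AC| ∈ [10, 53]  (≈ [10.0000, 53.0000])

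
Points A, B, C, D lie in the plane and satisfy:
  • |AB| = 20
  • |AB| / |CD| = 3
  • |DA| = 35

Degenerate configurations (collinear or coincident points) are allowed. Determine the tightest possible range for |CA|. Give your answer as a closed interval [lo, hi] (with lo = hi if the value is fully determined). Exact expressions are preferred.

|AB| ∈ {20}
|AD| ∈ {35}
|CD| ∈ {20/3}
|BD| ∈ [15, 55]
|AC| ∈ [85/3, 125/3]
|BC| ∈ [25/3, 185/3]

|CA| ∈ [85/3, 125/3]  (≈ [28.3333, 41.6667])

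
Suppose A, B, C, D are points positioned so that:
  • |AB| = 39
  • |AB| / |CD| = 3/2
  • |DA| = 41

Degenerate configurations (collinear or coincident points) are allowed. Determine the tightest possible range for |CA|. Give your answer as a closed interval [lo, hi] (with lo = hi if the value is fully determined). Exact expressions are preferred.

|AB| ∈ {39}
|AD| ∈ {41}
|CD| ∈ {26}
|BD| ∈ [2, 80]
|AC| ∈ [15, 67]
|BC| ∈ [0, 106]

|CA| ∈ [15, 67]  (≈ [15.0000, 67.0000])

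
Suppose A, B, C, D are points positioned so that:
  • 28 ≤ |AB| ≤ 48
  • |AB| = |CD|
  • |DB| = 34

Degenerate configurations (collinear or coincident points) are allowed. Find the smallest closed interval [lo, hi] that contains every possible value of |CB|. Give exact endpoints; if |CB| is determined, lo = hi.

|AB| ∈ [28, 48]
|BD| ∈ {34}
|CD| ∈ [28, 48]
|AD| ∈ [0, 82]
|BC| ∈ [0, 82]
|AC| ∈ [0, 130]

|CB| ∈ [0, 82]  (≈ [0.0000, 82.0000])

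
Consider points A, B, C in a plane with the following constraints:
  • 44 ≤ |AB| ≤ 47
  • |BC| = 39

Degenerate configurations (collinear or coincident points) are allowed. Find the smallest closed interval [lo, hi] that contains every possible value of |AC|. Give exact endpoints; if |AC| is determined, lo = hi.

|AC| ∈ [5, 86]  (≈ [5.0000, 86.0000])

|AB| ∈ [44, 47]
|BC| ∈ {39}
|AC| ∈ [5, 86]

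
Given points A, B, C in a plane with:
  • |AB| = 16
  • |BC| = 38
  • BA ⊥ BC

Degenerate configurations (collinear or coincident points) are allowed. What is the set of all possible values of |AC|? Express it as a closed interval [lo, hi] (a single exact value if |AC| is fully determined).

|AB| ∈ {16}
|BC| ∈ {38}
|AC| ∈ {10·√(17)}

|AC| = 10·√(17)  (≈ 41.2311)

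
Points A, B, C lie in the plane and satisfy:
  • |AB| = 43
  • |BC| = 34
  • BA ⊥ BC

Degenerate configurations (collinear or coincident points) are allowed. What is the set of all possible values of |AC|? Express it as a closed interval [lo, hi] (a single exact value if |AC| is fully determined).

|AC| = √(3005)  (≈ 54.8179)

|AB| ∈ {43}
|BC| ∈ {34}
|AC| ∈ {√(3005)}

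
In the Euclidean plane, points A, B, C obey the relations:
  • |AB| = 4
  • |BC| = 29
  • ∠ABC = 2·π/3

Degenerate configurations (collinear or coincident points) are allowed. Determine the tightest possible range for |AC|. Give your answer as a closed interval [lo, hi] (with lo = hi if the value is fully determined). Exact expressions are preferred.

|AC| = √(973)  (≈ 31.1929)

|AB| ∈ {4}
|BC| ∈ {29}
|AC| ∈ {√(973)}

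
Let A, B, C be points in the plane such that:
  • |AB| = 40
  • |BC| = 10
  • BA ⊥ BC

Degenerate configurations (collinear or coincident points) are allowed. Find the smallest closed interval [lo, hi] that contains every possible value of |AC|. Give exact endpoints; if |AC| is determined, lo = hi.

|AB| ∈ {40}
|BC| ∈ {10}
|AC| ∈ {10·√(17)}

|AC| = 10·√(17)  (≈ 41.2311)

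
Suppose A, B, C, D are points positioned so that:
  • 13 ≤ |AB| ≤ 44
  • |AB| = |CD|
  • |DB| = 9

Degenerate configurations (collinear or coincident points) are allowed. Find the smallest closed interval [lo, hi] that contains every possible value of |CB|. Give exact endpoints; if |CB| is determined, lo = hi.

|CB| ∈ [4, 53]  (≈ [4.0000, 53.0000])

|AB| ∈ [13, 44]
|BD| ∈ {9}
|CD| ∈ [13, 44]
|AD| ∈ [4, 53]
|BC| ∈ [4, 53]
|AC| ∈ [0, 97]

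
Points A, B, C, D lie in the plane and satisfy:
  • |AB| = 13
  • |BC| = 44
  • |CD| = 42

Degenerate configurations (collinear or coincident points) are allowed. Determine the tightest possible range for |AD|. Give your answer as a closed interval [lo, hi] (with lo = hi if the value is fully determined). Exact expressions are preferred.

|AB| ∈ {13}
|BC| ∈ {44}
|CD| ∈ {42}
|AC| ∈ [31, 57]
|BD| ∈ [2, 86]
|AD| ∈ [0, 99]

|AD| ∈ [0, 99]  (≈ [0.0000, 99.0000])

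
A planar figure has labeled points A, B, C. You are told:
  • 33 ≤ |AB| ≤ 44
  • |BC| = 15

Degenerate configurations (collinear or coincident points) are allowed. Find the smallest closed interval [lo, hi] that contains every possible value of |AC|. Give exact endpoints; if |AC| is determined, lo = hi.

|AC| ∈ [18, 59]  (≈ [18.0000, 59.0000])

|AB| ∈ [33, 44]
|BC| ∈ {15}
|AC| ∈ [18, 59]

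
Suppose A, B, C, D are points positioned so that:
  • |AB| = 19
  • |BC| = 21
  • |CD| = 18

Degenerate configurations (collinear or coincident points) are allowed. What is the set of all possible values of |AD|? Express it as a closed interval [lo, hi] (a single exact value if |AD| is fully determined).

|AD| ∈ [0, 58]  (≈ [0.0000, 58.0000])

|AB| ∈ {19}
|BC| ∈ {21}
|CD| ∈ {18}
|AC| ∈ [2, 40]
|BD| ∈ [3, 39]
|AD| ∈ [0, 58]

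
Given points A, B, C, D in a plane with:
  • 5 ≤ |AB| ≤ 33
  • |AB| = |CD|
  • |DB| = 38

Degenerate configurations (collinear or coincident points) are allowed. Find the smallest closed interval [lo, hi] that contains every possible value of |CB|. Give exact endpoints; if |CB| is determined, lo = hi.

|AB| ∈ [5, 33]
|BD| ∈ {38}
|CD| ∈ [5, 33]
|AD| ∈ [5, 71]
|BC| ∈ [5, 71]
|AC| ∈ [0, 104]

|CB| ∈ [5, 71]  (≈ [5.0000, 71.0000])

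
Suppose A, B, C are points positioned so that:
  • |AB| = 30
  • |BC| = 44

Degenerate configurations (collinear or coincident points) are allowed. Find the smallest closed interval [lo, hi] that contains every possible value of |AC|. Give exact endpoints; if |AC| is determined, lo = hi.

|AC| ∈ [14, 74]  (≈ [14.0000, 74.0000])

|AB| ∈ {30}
|BC| ∈ {44}
|AC| ∈ [14, 74]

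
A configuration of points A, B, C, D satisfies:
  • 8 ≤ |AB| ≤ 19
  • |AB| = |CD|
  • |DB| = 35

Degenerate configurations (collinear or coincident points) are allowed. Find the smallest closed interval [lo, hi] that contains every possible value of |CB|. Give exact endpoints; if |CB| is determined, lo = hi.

|AB| ∈ [8, 19]
|BD| ∈ {35}
|CD| ∈ [8, 19]
|AD| ∈ [16, 54]
|BC| ∈ [16, 54]
|AC| ∈ [0, 73]

|CB| ∈ [16, 54]  (≈ [16.0000, 54.0000])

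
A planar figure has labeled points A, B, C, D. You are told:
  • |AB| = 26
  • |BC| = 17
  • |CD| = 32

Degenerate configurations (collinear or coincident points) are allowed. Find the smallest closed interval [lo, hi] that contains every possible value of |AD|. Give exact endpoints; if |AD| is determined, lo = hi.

|AD| ∈ [0, 75]  (≈ [0.0000, 75.0000])

|AB| ∈ {26}
|BC| ∈ {17}
|CD| ∈ {32}
|AC| ∈ [9, 43]
|BD| ∈ [15, 49]
|AD| ∈ [0, 75]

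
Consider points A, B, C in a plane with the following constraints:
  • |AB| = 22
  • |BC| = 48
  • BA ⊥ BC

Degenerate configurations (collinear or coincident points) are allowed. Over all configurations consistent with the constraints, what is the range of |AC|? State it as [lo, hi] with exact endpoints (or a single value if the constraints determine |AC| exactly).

|AC| = 2·√(697)  (≈ 52.8015)

|AB| ∈ {22}
|BC| ∈ {48}
|AC| ∈ {2·√(697)}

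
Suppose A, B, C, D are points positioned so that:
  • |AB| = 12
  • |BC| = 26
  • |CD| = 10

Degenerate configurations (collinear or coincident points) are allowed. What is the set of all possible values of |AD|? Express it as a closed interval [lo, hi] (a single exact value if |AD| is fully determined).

|AD| ∈ [4, 48]  (≈ [4.0000, 48.0000])

|AB| ∈ {12}
|BC| ∈ {26}
|CD| ∈ {10}
|AC| ∈ [14, 38]
|BD| ∈ [16, 36]
|AD| ∈ [4, 48]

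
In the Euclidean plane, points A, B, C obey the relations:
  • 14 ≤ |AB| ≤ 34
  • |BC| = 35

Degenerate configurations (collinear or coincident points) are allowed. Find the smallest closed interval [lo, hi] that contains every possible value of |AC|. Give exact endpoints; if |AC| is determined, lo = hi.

|AB| ∈ [14, 34]
|BC| ∈ {35}
|AC| ∈ [1, 69]

|AC| ∈ [1, 69]  (≈ [1.0000, 69.0000])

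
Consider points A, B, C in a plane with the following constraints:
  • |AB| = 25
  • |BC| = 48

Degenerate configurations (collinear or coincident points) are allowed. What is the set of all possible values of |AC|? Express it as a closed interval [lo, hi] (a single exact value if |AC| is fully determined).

|AB| ∈ {25}
|BC| ∈ {48}
|AC| ∈ [23, 73]

|AC| ∈ [23, 73]  (≈ [23.0000, 73.0000])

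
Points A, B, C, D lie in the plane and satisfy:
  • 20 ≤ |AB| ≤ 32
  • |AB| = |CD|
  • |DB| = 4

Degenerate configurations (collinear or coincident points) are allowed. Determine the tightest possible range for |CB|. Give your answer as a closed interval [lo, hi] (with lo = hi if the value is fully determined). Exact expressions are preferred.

|AB| ∈ [20, 32]
|BD| ∈ {4}
|CD| ∈ [20, 32]
|AD| ∈ [16, 36]
|BC| ∈ [16, 36]
|AC| ∈ [0, 68]

|CB| ∈ [16, 36]  (≈ [16.0000, 36.0000])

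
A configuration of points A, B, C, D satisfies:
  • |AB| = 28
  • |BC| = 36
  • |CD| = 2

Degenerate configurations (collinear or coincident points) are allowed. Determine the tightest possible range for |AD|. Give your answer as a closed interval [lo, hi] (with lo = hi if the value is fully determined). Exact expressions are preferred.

|AD| ∈ [6, 66]  (≈ [6.0000, 66.0000])

|AB| ∈ {28}
|BC| ∈ {36}
|CD| ∈ {2}
|AC| ∈ [8, 64]
|BD| ∈ [34, 38]
|AD| ∈ [6, 66]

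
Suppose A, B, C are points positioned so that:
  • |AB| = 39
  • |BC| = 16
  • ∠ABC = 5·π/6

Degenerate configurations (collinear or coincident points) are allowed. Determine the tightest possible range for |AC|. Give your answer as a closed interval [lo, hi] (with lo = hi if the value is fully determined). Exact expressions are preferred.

|AB| ∈ {39}
|BC| ∈ {16}
|AC| ∈ {√(624·√(3) + 1777)}

|AC| = √(624·√(3) + 1777)  (≈ 53.4584)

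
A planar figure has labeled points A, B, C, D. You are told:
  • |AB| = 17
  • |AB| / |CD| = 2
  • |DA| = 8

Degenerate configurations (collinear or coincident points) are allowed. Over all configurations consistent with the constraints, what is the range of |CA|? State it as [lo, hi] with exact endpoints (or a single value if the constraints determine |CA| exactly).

|AB| ∈ {17}
|AD| ∈ {8}
|CD| ∈ {17/2}
|BD| ∈ [9, 25]
|AC| ∈ [1/2, 33/2]
|BC| ∈ [1/2, 67/2]

|CA| ∈ [1/2, 33/2]  (≈ [0.5000, 16.5000])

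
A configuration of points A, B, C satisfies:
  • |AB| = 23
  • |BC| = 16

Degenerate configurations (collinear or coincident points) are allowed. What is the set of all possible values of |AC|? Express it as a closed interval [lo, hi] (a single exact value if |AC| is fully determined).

|AB| ∈ {23}
|BC| ∈ {16}
|AC| ∈ [7, 39]

|AC| ∈ [7, 39]  (≈ [7.0000, 39.0000])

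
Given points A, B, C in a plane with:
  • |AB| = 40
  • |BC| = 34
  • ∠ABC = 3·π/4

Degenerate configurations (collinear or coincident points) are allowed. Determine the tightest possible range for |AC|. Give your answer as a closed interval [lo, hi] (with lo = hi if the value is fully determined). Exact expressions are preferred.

|AB| ∈ {40}
|BC| ∈ {34}
|AC| ∈ {2·√(340·√(2) + 689)}

|AC| = 2·√(340·√(2) + 689)  (≈ 68.4056)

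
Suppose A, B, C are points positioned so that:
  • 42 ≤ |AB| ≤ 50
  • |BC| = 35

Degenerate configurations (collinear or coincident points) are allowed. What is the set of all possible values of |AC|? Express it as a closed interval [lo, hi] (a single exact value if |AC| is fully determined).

|AC| ∈ [7, 85]  (≈ [7.0000, 85.0000])

|AB| ∈ [42, 50]
|BC| ∈ {35}
|AC| ∈ [7, 85]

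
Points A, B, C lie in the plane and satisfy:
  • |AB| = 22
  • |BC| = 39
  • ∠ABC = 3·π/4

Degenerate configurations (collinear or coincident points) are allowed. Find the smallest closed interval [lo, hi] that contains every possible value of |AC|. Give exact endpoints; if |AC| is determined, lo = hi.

|AC| = √(858·√(2) + 2005)  (≈ 56.7309)

|AB| ∈ {22}
|BC| ∈ {39}
|AC| ∈ {√(858·√(2) + 2005)}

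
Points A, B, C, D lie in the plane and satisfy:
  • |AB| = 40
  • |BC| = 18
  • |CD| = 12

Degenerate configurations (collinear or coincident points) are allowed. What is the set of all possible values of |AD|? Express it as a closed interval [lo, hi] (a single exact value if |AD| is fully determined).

|AB| ∈ {40}
|BC| ∈ {18}
|CD| ∈ {12}
|AC| ∈ [22, 58]
|BD| ∈ [6, 30]
|AD| ∈ [10, 70]

|AD| ∈ [10, 70]  (≈ [10.0000, 70.0000])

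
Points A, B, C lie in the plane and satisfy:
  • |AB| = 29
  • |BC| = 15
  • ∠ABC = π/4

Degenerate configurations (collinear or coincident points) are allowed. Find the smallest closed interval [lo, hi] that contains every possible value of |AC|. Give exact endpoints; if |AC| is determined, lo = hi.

|AC| = √(1066 - 435·√(2))  (≈ 21.2325)

|AB| ∈ {29}
|BC| ∈ {15}
|AC| ∈ {√(1066 - 435·√(2))}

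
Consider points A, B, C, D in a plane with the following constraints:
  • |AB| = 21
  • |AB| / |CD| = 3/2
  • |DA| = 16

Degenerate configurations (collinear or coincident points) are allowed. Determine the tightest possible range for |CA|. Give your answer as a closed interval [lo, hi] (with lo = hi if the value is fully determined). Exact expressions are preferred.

|AB| ∈ {21}
|AD| ∈ {16}
|CD| ∈ {14}
|BD| ∈ [5, 37]
|AC| ∈ [2, 30]
|BC| ∈ [0, 51]

|CA| ∈ [2, 30]  (≈ [2.0000, 30.0000])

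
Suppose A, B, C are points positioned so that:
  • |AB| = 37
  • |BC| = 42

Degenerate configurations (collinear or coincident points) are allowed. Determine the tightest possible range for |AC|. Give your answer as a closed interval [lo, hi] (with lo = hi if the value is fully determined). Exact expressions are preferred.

|AB| ∈ {37}
|BC| ∈ {42}
|AC| ∈ [5, 79]

|AC| ∈ [5, 79]  (≈ [5.0000, 79.0000])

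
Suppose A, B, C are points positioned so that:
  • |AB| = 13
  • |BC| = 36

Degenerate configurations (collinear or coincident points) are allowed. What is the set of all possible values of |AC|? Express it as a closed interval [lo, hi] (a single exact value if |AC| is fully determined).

|AB| ∈ {13}
|BC| ∈ {36}
|AC| ∈ [23, 49]

|AC| ∈ [23, 49]  (≈ [23.0000, 49.0000])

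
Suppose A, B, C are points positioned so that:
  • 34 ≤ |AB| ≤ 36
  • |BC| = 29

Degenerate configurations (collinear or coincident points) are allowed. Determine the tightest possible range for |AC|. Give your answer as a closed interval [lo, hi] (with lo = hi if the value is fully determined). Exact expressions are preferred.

|AC| ∈ [5, 65]  (≈ [5.0000, 65.0000])

|AB| ∈ [34, 36]
|BC| ∈ {29}
|AC| ∈ [5, 65]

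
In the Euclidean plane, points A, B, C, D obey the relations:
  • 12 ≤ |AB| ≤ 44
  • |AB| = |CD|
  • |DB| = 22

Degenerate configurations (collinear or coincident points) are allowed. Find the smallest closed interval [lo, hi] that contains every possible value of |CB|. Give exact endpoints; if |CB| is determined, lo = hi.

|AB| ∈ [12, 44]
|BD| ∈ {22}
|CD| ∈ [12, 44]
|AD| ∈ [0, 66]
|BC| ∈ [0, 66]
|AC| ∈ [0, 110]

|CB| ∈ [0, 66]  (≈ [0.0000, 66.0000])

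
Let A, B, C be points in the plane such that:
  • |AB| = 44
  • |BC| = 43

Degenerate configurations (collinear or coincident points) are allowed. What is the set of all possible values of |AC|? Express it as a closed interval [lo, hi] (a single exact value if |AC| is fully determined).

|AC| ∈ [1, 87]  (≈ [1.0000, 87.0000])

|AB| ∈ {44}
|BC| ∈ {43}
|AC| ∈ [1, 87]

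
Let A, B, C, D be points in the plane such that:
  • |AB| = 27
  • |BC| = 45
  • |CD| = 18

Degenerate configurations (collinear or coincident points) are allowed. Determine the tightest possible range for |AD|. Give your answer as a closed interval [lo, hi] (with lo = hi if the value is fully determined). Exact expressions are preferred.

|AD| ∈ [0, 90]  (≈ [0.0000, 90.0000])

|AB| ∈ {27}
|BC| ∈ {45}
|CD| ∈ {18}
|AC| ∈ [18, 72]
|BD| ∈ [27, 63]
|AD| ∈ [0, 90]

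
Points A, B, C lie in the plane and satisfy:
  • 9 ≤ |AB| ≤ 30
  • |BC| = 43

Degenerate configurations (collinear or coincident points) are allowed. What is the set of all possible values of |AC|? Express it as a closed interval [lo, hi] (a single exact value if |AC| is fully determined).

|AB| ∈ [9, 30]
|BC| ∈ {43}
|AC| ∈ [13, 73]

|AC| ∈ [13, 73]  (≈ [13.0000, 73.0000])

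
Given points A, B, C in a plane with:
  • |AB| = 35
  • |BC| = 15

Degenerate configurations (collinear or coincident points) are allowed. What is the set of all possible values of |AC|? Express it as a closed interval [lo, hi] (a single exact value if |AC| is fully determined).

|AB| ∈ {35}
|BC| ∈ {15}
|AC| ∈ [20, 50]

|AC| ∈ [20, 50]  (≈ [20.0000, 50.0000])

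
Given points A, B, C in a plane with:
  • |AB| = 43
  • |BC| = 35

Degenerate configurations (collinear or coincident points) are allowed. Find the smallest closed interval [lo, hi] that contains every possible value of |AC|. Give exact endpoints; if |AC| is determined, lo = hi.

|AC| ∈ [8, 78]  (≈ [8.0000, 78.0000])

|AB| ∈ {43}
|BC| ∈ {35}
|AC| ∈ [8, 78]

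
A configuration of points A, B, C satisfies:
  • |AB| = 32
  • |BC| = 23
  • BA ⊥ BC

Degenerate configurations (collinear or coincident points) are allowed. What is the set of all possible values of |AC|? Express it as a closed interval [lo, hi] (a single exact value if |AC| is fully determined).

|AC| = √(1553)  (≈ 39.4081)

|AB| ∈ {32}
|BC| ∈ {23}
|AC| ∈ {√(1553)}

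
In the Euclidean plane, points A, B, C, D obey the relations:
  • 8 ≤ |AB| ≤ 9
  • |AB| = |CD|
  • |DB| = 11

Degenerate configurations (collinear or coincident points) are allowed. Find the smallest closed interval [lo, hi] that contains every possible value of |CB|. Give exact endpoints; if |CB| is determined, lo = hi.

|CB| ∈ [2, 20]  (≈ [2.0000, 20.0000])

|AB| ∈ [8, 9]
|BD| ∈ {11}
|CD| ∈ [8, 9]
|AD| ∈ [2, 20]
|BC| ∈ [2, 20]
|AC| ∈ [0, 29]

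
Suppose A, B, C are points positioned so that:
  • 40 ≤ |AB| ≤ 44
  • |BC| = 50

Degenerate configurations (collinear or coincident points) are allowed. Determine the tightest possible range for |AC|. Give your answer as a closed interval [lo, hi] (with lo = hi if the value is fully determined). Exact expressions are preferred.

|AB| ∈ [40, 44]
|BC| ∈ {50}
|AC| ∈ [6, 94]

|AC| ∈ [6, 94]  (≈ [6.0000, 94.0000])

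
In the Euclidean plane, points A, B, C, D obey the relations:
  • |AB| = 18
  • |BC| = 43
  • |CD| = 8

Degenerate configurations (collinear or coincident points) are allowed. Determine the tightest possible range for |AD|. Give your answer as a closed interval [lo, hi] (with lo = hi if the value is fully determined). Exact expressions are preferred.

|AD| ∈ [17, 69]  (≈ [17.0000, 69.0000])

|AB| ∈ {18}
|BC| ∈ {43}
|CD| ∈ {8}
|AC| ∈ [25, 61]
|BD| ∈ [35, 51]
|AD| ∈ [17, 69]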